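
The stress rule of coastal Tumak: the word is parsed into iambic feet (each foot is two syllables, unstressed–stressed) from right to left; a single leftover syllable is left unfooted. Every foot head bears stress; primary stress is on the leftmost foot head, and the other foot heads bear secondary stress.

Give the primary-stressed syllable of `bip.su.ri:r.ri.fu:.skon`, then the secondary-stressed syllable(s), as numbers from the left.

primary 2, secondary 4, 6

Parse right to left into iambic (σˈσ) feet: (bip.ˈsu) (ri:r.ˈri) (fu:.ˈskon).
Foot heads (stressed positions): 2, 4, 6.
End Rule Leftmost: primary stress on the leftmost head = syllable 2.
Secondary stress on 4, 6: bip.ˈsu.ri:r.ˌri.fu:.ˌskon.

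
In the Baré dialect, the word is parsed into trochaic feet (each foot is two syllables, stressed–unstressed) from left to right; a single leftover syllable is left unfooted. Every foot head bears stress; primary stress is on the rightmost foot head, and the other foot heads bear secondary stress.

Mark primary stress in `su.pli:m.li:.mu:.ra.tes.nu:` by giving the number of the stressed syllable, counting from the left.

Parse left to right into trochaic (ˈσσ) feet: (ˈsu.pli:m) (ˈli:.mu:) (ˈra.tes) nu:. Syllable 7 is left unfooted.
Foot heads (stressed positions): 1, 3, 5.
End Rule Rightmost: primary stress on the rightmost head = syllable 5.
Primary stress: syllable 5 → su.pli:m.li:.mu:.ˈra.tes.nu:.

5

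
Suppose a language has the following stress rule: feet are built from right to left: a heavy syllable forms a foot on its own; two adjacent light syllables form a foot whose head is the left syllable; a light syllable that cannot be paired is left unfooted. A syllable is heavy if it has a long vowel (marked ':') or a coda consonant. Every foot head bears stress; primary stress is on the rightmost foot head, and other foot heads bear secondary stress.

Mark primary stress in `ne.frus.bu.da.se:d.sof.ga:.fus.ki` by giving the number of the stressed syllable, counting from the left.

8

Weights: 1 ne L, 2 frus H, 3 bu L, 4 da L, 5 se:d H, 6 sof H, 7 ga: H, 8 fus H, 9 ki L.
Parse right to left (heavy = foot alone; LL = one foot; stranded L unfooted): ne (ˈfrus) (ˈbu.da) (ˈse:d) (ˈsof) (ˈga:) (ˈfus) ki.
Foot heads: 2, 3, 5, 6, 7, 8.
Primary stress on the rightmost head = syllable 8.
Primary stress: syllable 8 → ne.frus.bu.da.se:d.sof.ga:.ˈfus.ki.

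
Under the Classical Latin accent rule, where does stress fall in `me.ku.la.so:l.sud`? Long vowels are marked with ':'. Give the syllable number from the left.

4

Classical Latin: stress the penult if heavy (long vowel or closed), else the antepenult.
Weights: 3 la L, 4 so:l H, 5 sud H.
The penult (syllable 4, so:l) is heavy, so it takes stress.
Stress on syllable 4: me.ku.la.ˈso:l.sud.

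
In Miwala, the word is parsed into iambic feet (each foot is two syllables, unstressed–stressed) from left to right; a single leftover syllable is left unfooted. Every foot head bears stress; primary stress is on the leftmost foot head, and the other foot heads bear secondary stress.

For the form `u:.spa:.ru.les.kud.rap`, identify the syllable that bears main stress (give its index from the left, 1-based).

Parse left to right into iambic (σˈσ) feet: (u:.ˈspa:) (ru.ˈles) (kud.ˈrap).
Foot heads (stressed positions): 2, 4, 6.
End Rule Leftmost: primary stress on the leftmost head = syllable 2.
Primary stress: syllable 2 → u:.ˈspa:.ru.les.kud.rap.

2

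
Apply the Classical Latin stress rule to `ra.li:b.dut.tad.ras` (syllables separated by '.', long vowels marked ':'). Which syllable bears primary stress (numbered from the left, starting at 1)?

4

Classical Latin: stress the penult if heavy (long vowel or closed), else the antepenult.
Weights: 3 dut H, 4 tad H, 5 ras H.
The penult (syllable 4, tad) is heavy, so it takes stress.
Stress on syllable 4: ra.li:b.dut.ˈtad.ras.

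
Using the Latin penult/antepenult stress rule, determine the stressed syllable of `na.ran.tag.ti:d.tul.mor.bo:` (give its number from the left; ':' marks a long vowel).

Classical Latin: stress the penult if heavy (long vowel or closed), else the antepenult.
Weights: 5 tul H, 6 mor H, 7 bo: H.
The penult (syllable 6, mor) is heavy, so it takes stress.
Stress on syllable 6: na.ran.tag.ti:d.tul.ˈmor.bo:.

6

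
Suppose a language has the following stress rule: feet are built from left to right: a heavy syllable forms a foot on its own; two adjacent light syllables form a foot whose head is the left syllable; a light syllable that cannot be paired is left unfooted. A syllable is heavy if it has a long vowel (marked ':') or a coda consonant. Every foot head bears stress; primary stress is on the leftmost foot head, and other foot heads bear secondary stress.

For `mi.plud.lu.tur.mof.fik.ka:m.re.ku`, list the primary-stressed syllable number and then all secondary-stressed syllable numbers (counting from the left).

primary 2, secondary 4, 5, 6, 7, 8

Weights: 1 mi L, 2 plud H, 3 lu L, 4 tur H, 5 mof H, 6 fik H, 7 ka:m H, 8 re L, 9 ku L.
Parse left to right (heavy = foot alone; LL = one foot; stranded L unfooted): mi (ˈplud) lu (ˈtur) (ˈmof) (ˈfik) (ˈka:m) (ˈre.ku).
Foot heads: 2, 4, 5, 6, 7, 8.
Primary stress on the leftmost head = syllable 2.
Secondary stress on 4, 5, 6, 7, 8: mi.ˈplud.lu.ˌtur.ˌmof.ˌfik.ˌka:m.ˌre.ku.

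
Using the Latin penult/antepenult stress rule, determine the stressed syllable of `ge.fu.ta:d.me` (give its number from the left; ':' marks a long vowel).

Classical Latin: stress the penult if heavy (long vowel or closed), else the antepenult.
Weights: 2 fu L, 3 ta:d H, 4 me L.
The penult (syllable 3, ta:d) is heavy, so it takes stress.
Stress on syllable 3: ge.fu.ˈta:d.me.

3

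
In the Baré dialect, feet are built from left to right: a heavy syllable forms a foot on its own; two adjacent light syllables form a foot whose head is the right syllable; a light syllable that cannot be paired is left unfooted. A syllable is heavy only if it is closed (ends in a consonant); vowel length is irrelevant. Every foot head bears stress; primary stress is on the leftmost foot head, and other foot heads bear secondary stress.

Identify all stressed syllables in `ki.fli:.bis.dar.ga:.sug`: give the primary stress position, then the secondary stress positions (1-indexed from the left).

Weights: 1 ki L, 2 fli: L, 3 bis H, 4 dar H, 5 ga: L, 6 sug H.
Parse left to right (heavy = foot alone; LL = one foot; stranded L unfooted): (ki.ˈfli:) (ˈbis) (ˈdar) ga: (ˈsug).
Foot heads: 2, 3, 4, 6.
Primary stress on the leftmost head = syllable 2.
Secondary stress on 3, 4, 6: ki.ˈfli:.ˌbis.ˌdar.ga:.ˌsug.

primary 2, secondary 3, 4, 6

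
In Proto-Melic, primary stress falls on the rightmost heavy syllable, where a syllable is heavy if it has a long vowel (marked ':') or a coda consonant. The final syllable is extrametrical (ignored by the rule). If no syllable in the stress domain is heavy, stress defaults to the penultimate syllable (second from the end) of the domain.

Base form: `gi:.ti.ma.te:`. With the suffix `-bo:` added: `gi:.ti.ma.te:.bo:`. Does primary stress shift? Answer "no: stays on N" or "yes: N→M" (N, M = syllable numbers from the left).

Base `gi:.ti.ma.te:` (4 syllables):
  The final syllable (4, te:) is extrametrical; the stress domain is syllables 1–3.
  Weights: 1 gi: H, 2 ti L, 3 ma L.
  Heavy syllables in the domain: 1. The rightmost is syllable 1 (gi:).
  → primary stress on syllable 1.
Suffixed `gi:.ti.ma.te:.bo:` (5 syllables):
  The final syllable (5, bo:) is extrametrical; the stress domain is syllables 1–4.
  Weights: 1 gi: H, 2 ti L, 3 ma L, 4 te: H.
  Heavy syllables in the domain: 1, 4. The rightmost is syllable 4 (te:).
  → primary stress on syllable 4.

yes: 1→4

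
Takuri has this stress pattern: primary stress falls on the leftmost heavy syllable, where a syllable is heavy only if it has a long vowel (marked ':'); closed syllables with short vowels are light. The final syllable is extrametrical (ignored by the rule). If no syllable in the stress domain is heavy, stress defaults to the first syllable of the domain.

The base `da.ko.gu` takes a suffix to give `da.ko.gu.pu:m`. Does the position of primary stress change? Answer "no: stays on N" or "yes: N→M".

no: stays on 1

Base `da.ko.gu` (3 syllables):
  The final syllable (3, gu) is extrametrical; the stress domain is syllables 1–2.
  Weights: 1 da L, 2 ko L.
  No heavy syllable in the domain; default to the first syllable of the domain = syllable 1.
  → primary stress on syllable 1.
Suffixed `da.ko.gu.pu:m` (4 syllables):
  The final syllable (4, pu:m) is extrametrical; the stress domain is syllables 1–3.
  Weights: 1 da L, 2 ko L, 3 gu L.
  No heavy syllable in the domain; default to the first syllable of the domain = syllable 1.
  → primary stress on syllable 1.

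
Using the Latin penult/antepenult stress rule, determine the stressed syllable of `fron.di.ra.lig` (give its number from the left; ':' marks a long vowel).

2

Classical Latin: stress the penult if heavy (long vowel or closed), else the antepenult.
Weights: 2 di L, 3 ra L, 4 lig H.
The penult (syllable 3, ra) is light, so stress falls on the antepenult (syllable 2, di).
Stress on syllable 2: fron.ˈdi.ra.lig.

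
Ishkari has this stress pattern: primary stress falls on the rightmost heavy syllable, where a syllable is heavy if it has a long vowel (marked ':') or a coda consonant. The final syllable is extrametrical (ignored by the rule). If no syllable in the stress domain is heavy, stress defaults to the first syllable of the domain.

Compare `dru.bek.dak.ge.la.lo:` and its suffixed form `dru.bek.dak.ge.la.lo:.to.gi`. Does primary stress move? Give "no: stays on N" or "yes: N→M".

Base `dru.bek.dak.ge.la.lo:` (6 syllables):
  The final syllable (6, lo:) is extrametrical; the stress domain is syllables 1–5.
  Weights: 1 dru L, 2 bek H, 3 dak H, 4 ge L, 5 la L.
  Heavy syllables in the domain: 2, 3. The rightmost is syllable 3 (dak).
  → primary stress on syllable 3.
Suffixed `dru.bek.dak.ge.la.lo:.to.gi` (8 syllables):
  The final syllable (8, gi) is extrametrical; the stress domain is syllables 1–7.
  Weights: 1 dru L, 2 bek H, 3 dak H, 4 ge L, 5 la L, 6 lo: H, 7 to L.
  Heavy syllables in the domain: 2, 3, 6. The rightmost is syllable 6 (lo:).
  → primary stress on syllable 6.

yes: 3→6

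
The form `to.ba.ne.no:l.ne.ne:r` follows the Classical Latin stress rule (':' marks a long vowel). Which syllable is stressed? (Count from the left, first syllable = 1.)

4

Classical Latin: stress the penult if heavy (long vowel or closed), else the antepenult.
Weights: 4 no:l H, 5 ne L, 6 ne:r H.
The penult (syllable 5, ne) is light, so stress falls on the antepenult (syllable 4, no:l).
Stress on syllable 4: to.ba.ne.ˈno:l.ne.ne:r.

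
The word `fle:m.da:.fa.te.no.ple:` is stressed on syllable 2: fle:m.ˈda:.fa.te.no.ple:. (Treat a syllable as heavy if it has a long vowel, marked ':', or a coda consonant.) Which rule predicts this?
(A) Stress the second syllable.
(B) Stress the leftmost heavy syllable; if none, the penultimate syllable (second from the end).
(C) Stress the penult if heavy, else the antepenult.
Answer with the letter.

A

Rule A → syllable 2 ✓.
Rule B → syllable 1 (observed: 2).
Rule C → syllable 4 (observed: 2).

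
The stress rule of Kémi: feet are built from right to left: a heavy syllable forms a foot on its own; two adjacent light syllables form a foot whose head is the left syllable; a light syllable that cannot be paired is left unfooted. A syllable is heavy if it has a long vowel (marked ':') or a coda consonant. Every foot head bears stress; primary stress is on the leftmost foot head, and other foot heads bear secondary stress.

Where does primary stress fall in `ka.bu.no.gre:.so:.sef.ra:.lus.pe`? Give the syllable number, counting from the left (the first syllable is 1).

2

Weights: 1 ka L, 2 bu L, 3 no L, 4 gre: H, 5 so: H, 6 sef H, 7 ra: H, 8 lus H, 9 pe L.
Parse right to left (heavy = foot alone; LL = one foot; stranded L unfooted): ka (ˈbu.no) (ˈgre:) (ˈso:) (ˈsef) (ˈra:) (ˈlus) pe.
Foot heads: 2, 4, 5, 6, 7, 8.
Primary stress on the leftmost head = syllable 2.
Primary stress: syllable 2 → ka.ˈbu.no.gre:.so:.sef.ra:.lus.pe.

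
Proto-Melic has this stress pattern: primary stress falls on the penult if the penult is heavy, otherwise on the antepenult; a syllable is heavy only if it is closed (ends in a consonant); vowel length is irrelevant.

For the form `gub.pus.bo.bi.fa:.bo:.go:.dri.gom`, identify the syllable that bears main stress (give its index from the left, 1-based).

Weights: 7 go: L, 8 dri L, 9 gom H.
The penult (syllable 8, dri) is light, so stress falls on the antepenult (syllable 7, go:).
Primary stress: syllable 7 → gub.pus.bo.bi.fa:.bo:.ˈgo:.dri.gom.

7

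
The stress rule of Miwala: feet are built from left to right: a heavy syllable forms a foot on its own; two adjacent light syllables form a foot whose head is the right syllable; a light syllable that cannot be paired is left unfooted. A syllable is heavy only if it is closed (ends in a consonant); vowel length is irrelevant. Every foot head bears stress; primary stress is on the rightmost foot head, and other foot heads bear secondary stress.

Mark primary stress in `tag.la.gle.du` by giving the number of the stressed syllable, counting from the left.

3

Weights: 1 tag H, 2 la L, 3 gle L, 4 du L.
Parse left to right (heavy = foot alone; LL = one foot; stranded L unfooted): (ˈtag) (la.ˈgle) du.
Foot heads: 1, 3.
Primary stress on the rightmost head = syllable 3.
Primary stress: syllable 3 → tag.la.ˈgle.du.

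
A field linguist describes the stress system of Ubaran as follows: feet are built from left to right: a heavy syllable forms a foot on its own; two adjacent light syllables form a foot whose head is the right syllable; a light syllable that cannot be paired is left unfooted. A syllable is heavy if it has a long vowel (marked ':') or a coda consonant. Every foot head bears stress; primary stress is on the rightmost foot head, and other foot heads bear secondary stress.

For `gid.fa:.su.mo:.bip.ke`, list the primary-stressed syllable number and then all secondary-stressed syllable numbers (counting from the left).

Weights: 1 gid H, 2 fa: H, 3 su L, 4 mo: H, 5 bip H, 6 ke L.
Parse left to right (heavy = foot alone; LL = one foot; stranded L unfooted): (ˈgid) (ˈfa:) su (ˈmo:) (ˈbip) ke.
Foot heads: 1, 2, 4, 5.
Primary stress on the rightmost head = syllable 5.
Secondary stress on 1, 2, 4: ˌgid.ˌfa:.su.ˌmo:.ˈbip.ke.

primary 5, secondary 1, 2, 4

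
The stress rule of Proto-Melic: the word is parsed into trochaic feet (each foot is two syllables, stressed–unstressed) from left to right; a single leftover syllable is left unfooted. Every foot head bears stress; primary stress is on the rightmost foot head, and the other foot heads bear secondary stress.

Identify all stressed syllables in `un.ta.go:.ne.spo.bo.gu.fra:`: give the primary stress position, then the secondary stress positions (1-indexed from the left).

primary 7, secondary 1, 3, 5

Parse left to right into trochaic (ˈσσ) feet: (ˈun.ta) (ˈgo:.ne) (ˈspo.bo) (ˈgu.fra:).
Foot heads (stressed positions): 1, 3, 5, 7.
End Rule Rightmost: primary stress on the rightmost head = syllable 7.
Secondary stress on 1, 3, 5: ˌun.ta.ˌgo:.ne.ˌspo.bo.ˈgu.fra:.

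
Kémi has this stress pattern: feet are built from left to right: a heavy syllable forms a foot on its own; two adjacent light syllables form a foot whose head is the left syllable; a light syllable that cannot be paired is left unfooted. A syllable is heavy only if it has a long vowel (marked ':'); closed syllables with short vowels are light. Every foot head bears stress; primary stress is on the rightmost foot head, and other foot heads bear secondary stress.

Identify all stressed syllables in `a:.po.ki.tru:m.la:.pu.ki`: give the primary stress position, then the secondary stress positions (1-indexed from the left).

Weights: 1 a: H, 2 po L, 3 ki L, 4 tru:m H, 5 la: H, 6 pu L, 7 ki L.
Parse left to right (heavy = foot alone; LL = one foot; stranded L unfooted): (ˈa:) (ˈpo.ki) (ˈtru:m) (ˈla:) (ˈpu.ki).
Foot heads: 1, 2, 4, 5, 6.
Primary stress on the rightmost head = syllable 6.
Secondary stress on 1, 2, 4, 5: ˌa:.ˌpo.ki.ˌtru:m.ˌla:.ˈpu.ki.

primary 6, secondary 1, 2, 4, 5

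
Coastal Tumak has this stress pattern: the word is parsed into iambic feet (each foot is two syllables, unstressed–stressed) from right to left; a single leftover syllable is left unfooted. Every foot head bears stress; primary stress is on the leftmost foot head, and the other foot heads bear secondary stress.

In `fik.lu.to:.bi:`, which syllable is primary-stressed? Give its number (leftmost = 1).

Parse right to left into iambic (σˈσ) feet: (fik.ˈlu) (to:.ˈbi:).
Foot heads (stressed positions): 2, 4.
End Rule Leftmost: primary stress on the leftmost head = syllable 2.
Primary stress: syllable 2 → fik.ˈlu.to:.bi:.

2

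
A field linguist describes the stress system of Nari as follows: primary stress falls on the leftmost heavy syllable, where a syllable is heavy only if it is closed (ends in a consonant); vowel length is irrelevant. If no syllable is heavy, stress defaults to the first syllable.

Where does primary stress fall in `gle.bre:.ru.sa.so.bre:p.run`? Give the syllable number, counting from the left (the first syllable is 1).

Weights: 1 gle L, 2 bre: L, 3 ru L, 4 sa L, 5 so L, 6 bre:p H, 7 run H.
Heavy syllables in the domain: 6, 7. The leftmost is syllable 6 (bre:p).
Primary stress: syllable 6 → gle.bre:.ru.sa.so.ˈbre:p.run.

6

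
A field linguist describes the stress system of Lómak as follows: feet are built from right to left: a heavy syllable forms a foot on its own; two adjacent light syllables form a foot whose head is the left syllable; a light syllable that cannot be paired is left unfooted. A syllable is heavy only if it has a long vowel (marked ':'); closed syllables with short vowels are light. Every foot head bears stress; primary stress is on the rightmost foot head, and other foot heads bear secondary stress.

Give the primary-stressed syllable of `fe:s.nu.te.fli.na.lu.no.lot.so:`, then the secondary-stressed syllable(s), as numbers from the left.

primary 9, secondary 1, 3, 5, 7

Weights: 1 fe:s H, 2 nu L, 3 te L, 4 fli L, 5 na L, 6 lu L, 7 no L, 8 lot L, 9 so: H.
Parse right to left (heavy = foot alone; LL = one foot; stranded L unfooted): (ˈfe:s) nu (ˈte.fli) (ˈna.lu) (ˈno.lot) (ˈso:).
Foot heads: 1, 3, 5, 7, 9.
Primary stress on the rightmost head = syllable 9.
Secondary stress on 1, 3, 5, 7: ˌfe:s.nu.ˌte.fli.ˌna.lu.ˌno.lot.ˈso:.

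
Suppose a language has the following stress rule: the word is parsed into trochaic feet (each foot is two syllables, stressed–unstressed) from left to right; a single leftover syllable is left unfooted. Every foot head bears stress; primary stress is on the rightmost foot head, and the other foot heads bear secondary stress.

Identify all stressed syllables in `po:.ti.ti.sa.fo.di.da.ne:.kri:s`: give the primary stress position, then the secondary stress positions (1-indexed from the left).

Parse left to right into trochaic (ˈσσ) feet: (ˈpo:.ti) (ˈti.sa) (ˈfo.di) (ˈda.ne:) kri:s. Syllable 9 is left unfooted.
Foot heads (stressed positions): 1, 3, 5, 7.
End Rule Rightmost: primary stress on the rightmost head = syllable 7.
Secondary stress on 1, 3, 5: ˌpo:.ti.ˌti.sa.ˌfo.di.ˈda.ne:.kri:s.

primary 7, secondary 1, 3, 5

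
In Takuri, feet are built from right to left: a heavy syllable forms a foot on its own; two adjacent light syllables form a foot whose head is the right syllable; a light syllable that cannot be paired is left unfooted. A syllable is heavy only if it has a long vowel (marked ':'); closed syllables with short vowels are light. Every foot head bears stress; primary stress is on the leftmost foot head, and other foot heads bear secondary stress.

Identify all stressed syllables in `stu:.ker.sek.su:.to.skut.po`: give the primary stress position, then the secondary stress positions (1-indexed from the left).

Weights: 1 stu: H, 2 ker L, 3 sek L, 4 su: H, 5 to L, 6 skut L, 7 po L.
Parse right to left (heavy = foot alone; LL = one foot; stranded L unfooted): (ˈstu:) (ker.ˈsek) (ˈsu:) to (skut.ˈpo).
Foot heads: 1, 3, 4, 7.
Primary stress on the leftmost head = syllable 1.
Secondary stress on 3, 4, 7: ˈstu:.ker.ˌsek.ˌsu:.to.skut.ˌpo.

primary 1, secondary 3, 4, 7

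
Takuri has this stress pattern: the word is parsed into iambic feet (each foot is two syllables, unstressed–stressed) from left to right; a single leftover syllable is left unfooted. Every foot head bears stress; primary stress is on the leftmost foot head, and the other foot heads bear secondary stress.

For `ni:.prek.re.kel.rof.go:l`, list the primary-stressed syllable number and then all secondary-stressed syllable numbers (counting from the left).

primary 2, secondary 4, 6

Parse left to right into iambic (σˈσ) feet: (ni:.ˈprek) (re.ˈkel) (rof.ˈgo:l).
Foot heads (stressed positions): 2, 4, 6.
End Rule Leftmost: primary stress on the leftmost head = syllable 2.
Secondary stress on 4, 6: ni:.ˈprek.re.ˌkel.rof.ˌgo:l.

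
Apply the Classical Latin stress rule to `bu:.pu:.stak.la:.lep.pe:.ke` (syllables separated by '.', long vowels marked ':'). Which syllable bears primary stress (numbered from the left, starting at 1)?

6

Classical Latin: stress the penult if heavy (long vowel or closed), else the antepenult.
Weights: 5 lep H, 6 pe: H, 7 ke L.
The penult (syllable 6, pe:) is heavy, so it takes stress.
Stress on syllable 6: bu:.pu:.stak.la:.lep.ˈpe:.ke.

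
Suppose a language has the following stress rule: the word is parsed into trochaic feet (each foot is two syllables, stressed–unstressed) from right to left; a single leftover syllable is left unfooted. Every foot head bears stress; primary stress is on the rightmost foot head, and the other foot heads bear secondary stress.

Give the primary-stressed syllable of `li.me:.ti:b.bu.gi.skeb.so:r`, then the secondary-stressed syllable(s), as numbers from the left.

primary 6, secondary 2, 4

Parse right to left into trochaic (ˈσσ) feet: li (ˈme:.ti:b) (ˈbu.gi) (ˈskeb.so:r). Syllable 1 is left unfooted.
Foot heads (stressed positions): 2, 4, 6.
End Rule Rightmost: primary stress on the rightmost head = syllable 6.
Secondary stress on 2, 4: li.ˌme:.ti:b.ˌbu.gi.ˈskeb.so:r.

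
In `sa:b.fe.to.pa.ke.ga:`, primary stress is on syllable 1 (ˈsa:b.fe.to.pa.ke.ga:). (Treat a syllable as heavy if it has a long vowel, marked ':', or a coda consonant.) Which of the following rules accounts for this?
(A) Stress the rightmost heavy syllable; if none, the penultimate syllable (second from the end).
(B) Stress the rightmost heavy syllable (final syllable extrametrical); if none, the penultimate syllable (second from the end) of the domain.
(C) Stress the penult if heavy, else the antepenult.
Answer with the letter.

B

Rule A → syllable 6 (observed: 1).
Rule B → syllable 1 ✓.
Rule C → syllable 4 (observed: 1).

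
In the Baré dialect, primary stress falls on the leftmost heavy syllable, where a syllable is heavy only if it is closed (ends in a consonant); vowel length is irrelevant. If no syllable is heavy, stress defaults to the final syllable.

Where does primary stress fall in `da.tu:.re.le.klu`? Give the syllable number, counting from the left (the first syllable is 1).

5

Weights: 1 da L, 2 tu: L, 3 re L, 4 le L, 5 klu L.
No heavy syllable in the domain; default to the final syllable = syllable 5.
Primary stress: syllable 5 → da.tu:.re.le.ˈklu.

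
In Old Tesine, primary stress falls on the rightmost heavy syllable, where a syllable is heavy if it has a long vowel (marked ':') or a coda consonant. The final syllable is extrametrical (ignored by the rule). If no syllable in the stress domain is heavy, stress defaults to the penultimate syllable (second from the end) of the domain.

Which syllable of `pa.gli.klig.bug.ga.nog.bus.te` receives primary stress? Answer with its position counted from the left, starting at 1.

The final syllable (8, te) is extrametrical; the stress domain is syllables 1–7.
Weights: 1 pa L, 2 gli L, 3 klig H, 4 bug H, 5 ga L, 6 nog H, 7 bus H.
Heavy syllables in the domain: 3, 4, 6, 7. The rightmost is syllable 7 (bus).
Primary stress: syllable 7 → pa.gli.klig.bug.ga.nog.ˈbus.te.

7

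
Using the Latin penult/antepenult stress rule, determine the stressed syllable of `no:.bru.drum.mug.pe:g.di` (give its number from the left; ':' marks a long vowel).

Classical Latin: stress the penult if heavy (long vowel or closed), else the antepenult.
Weights: 4 mug H, 5 pe:g H, 6 di L.
The penult (syllable 5, pe:g) is heavy, so it takes stress.
Stress on syllable 5: no:.bru.drum.mug.ˈpe:g.di.

5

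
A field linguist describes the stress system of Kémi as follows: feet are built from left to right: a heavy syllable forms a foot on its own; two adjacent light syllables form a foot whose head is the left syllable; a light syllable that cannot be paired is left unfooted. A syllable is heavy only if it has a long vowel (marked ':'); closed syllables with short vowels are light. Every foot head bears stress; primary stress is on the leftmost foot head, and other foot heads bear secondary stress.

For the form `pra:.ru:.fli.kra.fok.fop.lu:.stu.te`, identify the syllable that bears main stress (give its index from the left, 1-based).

Weights: 1 pra: H, 2 ru: H, 3 fli L, 4 kra L, 5 fok L, 6 fop L, 7 lu: H, 8 stu L, 9 te L.
Parse left to right (heavy = foot alone; LL = one foot; stranded L unfooted): (ˈpra:) (ˈru:) (ˈfli.kra) (ˈfok.fop) (ˈlu:) (ˈstu.te).
Foot heads: 1, 2, 3, 5, 7, 8.
Primary stress on the leftmost head = syllable 1.
Primary stress: syllable 1 → ˈpra:.ru:.fli.kra.fok.fop.lu:.stu.te.

1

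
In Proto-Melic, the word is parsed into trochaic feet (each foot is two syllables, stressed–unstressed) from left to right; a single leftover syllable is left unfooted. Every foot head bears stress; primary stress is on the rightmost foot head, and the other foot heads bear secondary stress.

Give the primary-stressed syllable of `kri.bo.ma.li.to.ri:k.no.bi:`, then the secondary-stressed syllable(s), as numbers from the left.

primary 7, secondary 1, 3, 5

Parse left to right into trochaic (ˈσσ) feet: (ˈkri.bo) (ˈma.li) (ˈto.ri:k) (ˈno.bi:).
Foot heads (stressed positions): 1, 3, 5, 7.
End Rule Rightmost: primary stress on the rightmost head = syllable 7.
Secondary stress on 1, 3, 5: ˌkri.bo.ˌma.li.ˌto.ri:k.ˈno.bi:.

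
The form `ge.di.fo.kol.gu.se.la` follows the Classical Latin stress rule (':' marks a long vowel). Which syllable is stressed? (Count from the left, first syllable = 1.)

5

Classical Latin: stress the penult if heavy (long vowel or closed), else the antepenult.
Weights: 5 gu L, 6 se L, 7 la L.
The penult (syllable 6, se) is light, so stress falls on the antepenult (syllable 5, gu).
Stress on syllable 5: ge.di.fo.kol.ˈgu.se.la.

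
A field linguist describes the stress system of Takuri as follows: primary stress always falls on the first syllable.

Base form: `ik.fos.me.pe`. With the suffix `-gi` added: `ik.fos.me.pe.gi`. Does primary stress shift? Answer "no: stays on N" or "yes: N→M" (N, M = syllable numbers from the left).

no: stays on 1

Base `ik.fos.me.pe` (4 syllables):
  The word has 4 syllables; the first syllable is syllable 1 (ik).
  → primary stress on syllable 1.
Suffixed `ik.fos.me.pe.gi` (5 syllables):
  The word has 5 syllables; the first syllable is syllable 1 (ik).
  → primary stress on syllable 1.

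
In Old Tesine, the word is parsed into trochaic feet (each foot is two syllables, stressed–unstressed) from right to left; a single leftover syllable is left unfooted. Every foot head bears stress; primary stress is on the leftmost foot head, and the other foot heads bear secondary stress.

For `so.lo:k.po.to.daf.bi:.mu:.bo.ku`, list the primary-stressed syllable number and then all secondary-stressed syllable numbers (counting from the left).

Parse right to left into trochaic (ˈσσ) feet: so (ˈlo:k.po) (ˈto.daf) (ˈbi:.mu:) (ˈbo.ku). Syllable 1 is left unfooted.
Foot heads (stressed positions): 2, 4, 6, 8.
End Rule Leftmost: primary stress on the leftmost head = syllable 2.
Secondary stress on 4, 6, 8: so.ˈlo:k.po.ˌto.daf.ˌbi:.mu:.ˌbo.ku.

primary 2, secondary 4, 6, 8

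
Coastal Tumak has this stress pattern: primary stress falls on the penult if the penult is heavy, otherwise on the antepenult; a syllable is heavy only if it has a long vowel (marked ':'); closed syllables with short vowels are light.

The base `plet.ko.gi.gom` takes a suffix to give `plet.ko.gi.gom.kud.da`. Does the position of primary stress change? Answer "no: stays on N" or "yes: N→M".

Base `plet.ko.gi.gom` (4 syllables):
  Weights: 2 ko L, 3 gi L, 4 gom L.
  The penult (syllable 3, gi) is light, so stress falls on the antepenult (syllable 2, ko).
  → primary stress on syllable 2.
Suffixed `plet.ko.gi.gom.kud.da` (6 syllables):
  Weights: 4 gom L, 5 kud L, 6 da L.
  The penult (syllable 5, kud) is light, so stress falls on the antepenult (syllable 4, gom).
  → primary stress on syllable 4.

yes: 2→4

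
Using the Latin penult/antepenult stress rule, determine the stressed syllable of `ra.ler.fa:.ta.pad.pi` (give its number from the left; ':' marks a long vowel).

5

Classical Latin: stress the penult if heavy (long vowel or closed), else the antepenult.
Weights: 4 ta L, 5 pad H, 6 pi L.
The penult (syllable 5, pad) is heavy, so it takes stress.
Stress on syllable 5: ra.ler.fa:.ta.ˈpad.pi.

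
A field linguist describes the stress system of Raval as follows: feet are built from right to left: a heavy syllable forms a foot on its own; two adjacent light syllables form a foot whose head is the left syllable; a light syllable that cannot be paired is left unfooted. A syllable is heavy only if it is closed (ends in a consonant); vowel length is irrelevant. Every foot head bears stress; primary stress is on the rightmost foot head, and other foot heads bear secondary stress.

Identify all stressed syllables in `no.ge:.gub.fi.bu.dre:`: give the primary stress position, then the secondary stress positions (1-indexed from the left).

primary 5, secondary 1, 3

Weights: 1 no L, 2 ge: L, 3 gub H, 4 fi L, 5 bu L, 6 dre: L.
Parse right to left (heavy = foot alone; LL = one foot; stranded L unfooted): (ˈno.ge:) (ˈgub) fi (ˈbu.dre:).
Foot heads: 1, 3, 5.
Primary stress on the rightmost head = syllable 5.
Secondary stress on 1, 3: ˌno.ge:.ˌgub.fi.ˈbu.dre:.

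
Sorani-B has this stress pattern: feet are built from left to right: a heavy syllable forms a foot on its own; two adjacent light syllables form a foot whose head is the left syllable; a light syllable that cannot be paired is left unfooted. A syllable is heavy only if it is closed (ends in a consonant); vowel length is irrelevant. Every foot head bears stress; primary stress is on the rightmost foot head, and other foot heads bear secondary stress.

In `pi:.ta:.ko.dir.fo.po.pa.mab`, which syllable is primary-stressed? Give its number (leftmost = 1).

8

Weights: 1 pi: L, 2 ta: L, 3 ko L, 4 dir H, 5 fo L, 6 po L, 7 pa L, 8 mab H.
Parse left to right (heavy = foot alone; LL = one foot; stranded L unfooted): (ˈpi:.ta:) ko (ˈdir) (ˈfo.po) pa (ˈmab).
Foot heads: 1, 4, 5, 8.
Primary stress on the rightmost head = syllable 8.
Primary stress: syllable 8 → pi:.ta:.ko.dir.fo.po.pa.ˈmab.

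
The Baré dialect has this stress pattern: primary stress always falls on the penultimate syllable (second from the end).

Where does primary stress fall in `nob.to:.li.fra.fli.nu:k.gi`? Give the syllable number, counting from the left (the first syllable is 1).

The word has 7 syllables; the penultimate syllable (second from the end) is syllable 6 (nu:k).
Primary stress: syllable 6 → nob.to:.li.fra.fli.ˈnu:k.gi.

6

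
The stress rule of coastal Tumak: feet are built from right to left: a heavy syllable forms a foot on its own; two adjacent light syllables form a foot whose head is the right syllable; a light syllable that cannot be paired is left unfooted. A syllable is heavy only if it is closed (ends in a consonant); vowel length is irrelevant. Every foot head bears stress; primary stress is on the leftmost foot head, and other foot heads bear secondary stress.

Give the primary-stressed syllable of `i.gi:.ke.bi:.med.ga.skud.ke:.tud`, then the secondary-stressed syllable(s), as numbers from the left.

Weights: 1 i L, 2 gi: L, 3 ke L, 4 bi: L, 5 med H, 6 ga L, 7 skud H, 8 ke: L, 9 tud H.
Parse right to left (heavy = foot alone; LL = one foot; stranded L unfooted): (i.ˈgi:) (ke.ˈbi:) (ˈmed) ga (ˈskud) ke: (ˈtud).
Foot heads: 2, 4, 5, 7, 9.
Primary stress on the leftmost head = syllable 2.
Secondary stress on 4, 5, 7, 9: i.ˈgi:.ke.ˌbi:.ˌmed.ga.ˌskud.ke:.ˌtud.

primary 2, secondary 4, 5, 7, 9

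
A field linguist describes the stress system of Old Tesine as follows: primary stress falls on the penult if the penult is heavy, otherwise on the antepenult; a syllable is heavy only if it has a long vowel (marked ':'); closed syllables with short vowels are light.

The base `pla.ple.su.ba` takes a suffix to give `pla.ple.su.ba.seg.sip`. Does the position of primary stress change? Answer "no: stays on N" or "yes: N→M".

yes: 2→4

Base `pla.ple.su.ba` (4 syllables):
  Weights: 2 ple L, 3 su L, 4 ba L.
  The penult (syllable 3, su) is light, so stress falls on the antepenult (syllable 2, ple).
  → primary stress on syllable 2.
Suffixed `pla.ple.su.ba.seg.sip` (6 syllables):
  Weights: 4 ba L, 5 seg L, 6 sip L.
  The penult (syllable 5, seg) is light, so stress falls on the antepenult (syllable 4, ba).
  → primary stress on syllable 4.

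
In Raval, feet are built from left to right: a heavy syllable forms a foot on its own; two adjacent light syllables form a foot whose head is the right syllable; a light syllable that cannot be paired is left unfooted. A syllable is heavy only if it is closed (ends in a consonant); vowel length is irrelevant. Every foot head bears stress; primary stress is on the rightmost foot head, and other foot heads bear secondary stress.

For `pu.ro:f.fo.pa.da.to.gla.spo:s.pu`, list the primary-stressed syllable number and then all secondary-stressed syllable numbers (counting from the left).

primary 8, secondary 2, 4, 6

Weights: 1 pu L, 2 ro:f H, 3 fo L, 4 pa L, 5 da L, 6 to L, 7 gla L, 8 spo:s H, 9 pu L.
Parse left to right (heavy = foot alone; LL = one foot; stranded L unfooted): pu (ˈro:f) (fo.ˈpa) (da.ˈto) gla (ˈspo:s) pu.
Foot heads: 2, 4, 6, 8.
Primary stress on the rightmost head = syllable 8.
Secondary stress on 2, 4, 6: pu.ˌro:f.fo.ˌpa.da.ˌto.gla.ˈspo:s.pu.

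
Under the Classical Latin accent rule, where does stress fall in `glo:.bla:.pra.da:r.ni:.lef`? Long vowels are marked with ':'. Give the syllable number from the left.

Classical Latin: stress the penult if heavy (long vowel or closed), else the antepenult.
Weights: 4 da:r H, 5 ni: H, 6 lef H.
The penult (syllable 5, ni:) is heavy, so it takes stress.
Stress on syllable 5: glo:.bla:.pra.da:r.ˈni:.lef.

5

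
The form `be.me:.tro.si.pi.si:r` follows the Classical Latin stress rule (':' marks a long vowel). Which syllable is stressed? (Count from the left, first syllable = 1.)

4

Classical Latin: stress the penult if heavy (long vowel or closed), else the antepenult.
Weights: 4 si L, 5 pi L, 6 si:r H.
The penult (syllable 5, pi) is light, so stress falls on the antepenult (syllable 4, si).
Stress on syllable 4: be.me:.tro.ˈsi.pi.si:r.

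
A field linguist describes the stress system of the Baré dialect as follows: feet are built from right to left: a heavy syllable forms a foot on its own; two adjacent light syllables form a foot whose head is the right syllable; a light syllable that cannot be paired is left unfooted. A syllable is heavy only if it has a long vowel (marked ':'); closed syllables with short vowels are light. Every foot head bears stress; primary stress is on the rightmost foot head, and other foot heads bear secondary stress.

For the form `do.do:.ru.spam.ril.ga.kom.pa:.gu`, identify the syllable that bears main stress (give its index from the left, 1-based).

8

Weights: 1 do L, 2 do: H, 3 ru L, 4 spam L, 5 ril L, 6 ga L, 7 kom L, 8 pa: H, 9 gu L.
Parse right to left (heavy = foot alone; LL = one foot; stranded L unfooted): do (ˈdo:) ru (spam.ˈril) (ga.ˈkom) (ˈpa:) gu.
Foot heads: 2, 5, 7, 8.
Primary stress on the rightmost head = syllable 8.
Primary stress: syllable 8 → do.do:.ru.spam.ril.ga.kom.ˈpa:.gu.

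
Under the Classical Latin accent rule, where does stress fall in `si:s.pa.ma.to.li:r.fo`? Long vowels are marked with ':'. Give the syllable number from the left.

5

Classical Latin: stress the penult if heavy (long vowel or closed), else the antepenult.
Weights: 4 to L, 5 li:r H, 6 fo L.
The penult (syllable 5, li:r) is heavy, so it takes stress.
Stress on syllable 5: si:s.pa.ma.to.ˈli:r.fo.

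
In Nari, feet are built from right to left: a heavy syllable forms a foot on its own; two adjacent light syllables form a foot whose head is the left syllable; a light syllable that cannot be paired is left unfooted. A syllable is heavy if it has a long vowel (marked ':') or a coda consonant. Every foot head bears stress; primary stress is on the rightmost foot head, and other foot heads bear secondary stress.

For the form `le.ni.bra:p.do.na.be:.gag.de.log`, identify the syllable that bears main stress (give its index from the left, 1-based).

Weights: 1 le L, 2 ni L, 3 bra:p H, 4 do L, 5 na L, 6 be: H, 7 gag H, 8 de L, 9 log H.
Parse right to left (heavy = foot alone; LL = one foot; stranded L unfooted): (ˈle.ni) (ˈbra:p) (ˈdo.na) (ˈbe:) (ˈgag) de (ˈlog).
Foot heads: 1, 3, 4, 6, 7, 9.
Primary stress on the rightmost head = syllable 9.
Primary stress: syllable 9 → le.ni.bra:p.do.na.be:.gag.de.ˈlog.

9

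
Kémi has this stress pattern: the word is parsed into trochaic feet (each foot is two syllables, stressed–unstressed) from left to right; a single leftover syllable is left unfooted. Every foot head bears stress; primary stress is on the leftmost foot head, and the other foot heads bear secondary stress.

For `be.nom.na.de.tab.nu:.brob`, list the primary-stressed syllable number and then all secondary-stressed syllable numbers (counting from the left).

Parse left to right into trochaic (ˈσσ) feet: (ˈbe.nom) (ˈna.de) (ˈtab.nu:) brob. Syllable 7 is left unfooted.
Foot heads (stressed positions): 1, 3, 5.
End Rule Leftmost: primary stress on the leftmost head = syllable 1.
Secondary stress on 3, 5: ˈbe.nom.ˌna.de.ˌtab.nu:.brob.

primary 1, secondary 3, 5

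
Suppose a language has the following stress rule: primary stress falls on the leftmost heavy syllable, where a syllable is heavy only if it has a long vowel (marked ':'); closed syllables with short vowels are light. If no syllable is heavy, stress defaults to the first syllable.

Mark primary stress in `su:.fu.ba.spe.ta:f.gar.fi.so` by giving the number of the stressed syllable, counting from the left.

Weights: 1 su: H, 2 fu L, 3 ba L, 4 spe L, 5 ta:f H, 6 gar L, 7 fi L, 8 so L.
Heavy syllables in the domain: 1, 5. The leftmost is syllable 1 (su:).
Primary stress: syllable 1 → ˈsu:.fu.ba.spe.ta:f.gar.fi.so.

1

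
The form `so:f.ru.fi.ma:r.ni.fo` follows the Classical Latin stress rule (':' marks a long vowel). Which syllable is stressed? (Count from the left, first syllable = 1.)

4

Classical Latin: stress the penult if heavy (long vowel or closed), else the antepenult.
Weights: 4 ma:r H, 5 ni L, 6 fo L.
The penult (syllable 5, ni) is light, so stress falls on the antepenult (syllable 4, ma:r).
Stress on syllable 4: so:f.ru.fi.ˈma:r.ni.fo.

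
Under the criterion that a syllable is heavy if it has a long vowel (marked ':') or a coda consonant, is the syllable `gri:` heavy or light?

heavy

`gri:`: long vowel, open (no coda). Long vowel → heavy.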